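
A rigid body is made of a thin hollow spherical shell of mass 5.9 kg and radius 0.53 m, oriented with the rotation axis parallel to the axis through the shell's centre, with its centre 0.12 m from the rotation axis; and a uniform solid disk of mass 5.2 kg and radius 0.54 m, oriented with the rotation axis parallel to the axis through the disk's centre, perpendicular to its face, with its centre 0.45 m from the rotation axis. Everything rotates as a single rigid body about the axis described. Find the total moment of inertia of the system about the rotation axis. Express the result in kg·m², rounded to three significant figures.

Spherical shell: I_cm = (2/3)MR² = (2/3)(5.9)(0.53)² = 1.1049 kg·m²; centre at d = 0.12 m, so I = I_cm + Md² gives I = 1.1049 + (5.9)(0.12)² = 1.1898 kg·m².
Solid disk: I_cm = (1/2)MR² = (1/2)(5.2)(0.54)² = 0.75816 kg·m²; centre at d = 0.45 m, so I = I_cm + Md² gives I = 0.75816 + (5.2)(0.45)² = 1.8112 kg·m².
Total I = 1.1898 + 1.8112 = 3.001 kg·m².

3.00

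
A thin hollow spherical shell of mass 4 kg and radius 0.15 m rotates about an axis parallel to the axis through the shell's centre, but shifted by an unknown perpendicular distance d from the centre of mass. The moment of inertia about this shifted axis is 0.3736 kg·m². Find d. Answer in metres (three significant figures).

0.280

About the centre-of-mass axis, I_cm = (2/3)MR² = (2/3)(4)(0.15)² = 0.06 kg·m².
Parallel axis theorem: I = I_cm + Md², so Md² = 0.3736 − 0.06 = 0.3136 kg·m².
d = √(0.3136 / 4) = 0.28 m.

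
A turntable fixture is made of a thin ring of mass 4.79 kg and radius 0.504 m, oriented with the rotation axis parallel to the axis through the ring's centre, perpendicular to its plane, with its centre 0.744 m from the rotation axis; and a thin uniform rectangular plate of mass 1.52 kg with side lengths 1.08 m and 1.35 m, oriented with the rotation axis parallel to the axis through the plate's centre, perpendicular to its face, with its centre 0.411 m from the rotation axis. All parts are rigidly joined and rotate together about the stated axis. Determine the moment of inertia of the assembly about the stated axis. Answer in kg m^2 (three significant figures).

Thin ring: I_cm = MR² = (4.79)(0.504)² = 1.2167 kg m^2; centre at d = 0.744 m, so the parallel axis theorem gives I = 1.2167 + (4.79)(0.744)² = 3.8682 kg m^2.
Rectangular plate: I_cm = (1/12)M(a²+b²) = (1/12)(1.52)[(1.08)² + (1.35)²] = 0.37859 kg m^2; centre at d = 0.411 m, so the parallel axis theorem gives I = 0.37859 + (1.52)(0.411)² = 0.63535 kg m^2.
Total I = 3.8682 + 0.63535 = 4.5035 kg m^2.

4.50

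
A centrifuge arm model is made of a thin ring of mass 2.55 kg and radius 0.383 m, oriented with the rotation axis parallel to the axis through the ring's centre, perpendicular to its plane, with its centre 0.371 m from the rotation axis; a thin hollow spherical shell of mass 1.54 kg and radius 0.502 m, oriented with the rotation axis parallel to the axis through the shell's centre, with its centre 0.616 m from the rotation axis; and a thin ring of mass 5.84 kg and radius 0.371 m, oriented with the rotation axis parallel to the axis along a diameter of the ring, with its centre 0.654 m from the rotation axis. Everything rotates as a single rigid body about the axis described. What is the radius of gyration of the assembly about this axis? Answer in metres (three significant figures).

0.671

Thin ring: I_cm = MR² = (2.55)(0.383)² = 0.37406 kg m²; centre at d = 0.371 m, so the parallel axis theorem gives I = 0.37406 + (2.55)(0.371)² = 0.72504 kg m².
Spherical shell: I_cm = (2/3)MR² = (2/3)(1.54)(0.502)² = 0.25872 kg m²; centre at d = 0.616 m, so the parallel axis theorem gives I = 0.25872 + (1.54)(0.616)² = 0.84309 kg m².
Thin ring: I_cm = (1/2)MR² = (1/2)(5.84)(0.371)² = 0.40191 kg m²; centre at d = 0.654 m, so the parallel axis theorem gives I = 0.40191 + (5.84)(0.654)² = 2.8998 kg m².
Total I = 4.4679 kg m²; total mass M = 9.93 kg.
k = √(I/M) = √(4.4679/9.93) = 0.67078 m.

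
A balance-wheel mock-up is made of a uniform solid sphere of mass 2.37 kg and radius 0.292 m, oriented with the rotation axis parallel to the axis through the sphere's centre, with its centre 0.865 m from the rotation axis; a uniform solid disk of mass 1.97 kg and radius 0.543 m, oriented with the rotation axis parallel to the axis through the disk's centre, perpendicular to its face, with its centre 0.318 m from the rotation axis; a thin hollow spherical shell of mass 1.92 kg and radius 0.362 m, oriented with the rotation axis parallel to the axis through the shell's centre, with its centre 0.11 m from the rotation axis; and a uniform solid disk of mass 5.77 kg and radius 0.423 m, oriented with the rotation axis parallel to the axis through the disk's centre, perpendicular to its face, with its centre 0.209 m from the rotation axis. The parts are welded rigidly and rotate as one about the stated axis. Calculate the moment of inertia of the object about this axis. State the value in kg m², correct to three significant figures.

3.30

Solid sphere: I_cm = (2/5)MR² = (2/5)(2.37)(0.292)² = 0.08083 kg m²; centre at d = 0.865 m, so the parallel axis theorem gives I = 0.08083 + (2.37)(0.865)² = 1.8541 kg m².
Solid disk: I_cm = (1/2)MR² = (1/2)(1.97)(0.543)² = 0.29043 kg m²; centre at d = 0.318 m, so the parallel axis theorem gives I = 0.29043 + (1.97)(0.318)² = 0.48964 kg m².
Spherical shell: I_cm = (2/3)MR² = (2/3)(1.92)(0.362)² = 0.16774 kg m²; centre at d = 0.11 m, so the parallel axis theorem gives I = 0.16774 + (1.92)(0.11)² = 0.19097 kg m².
Solid disk: I_cm = (1/2)MR² = (1/2)(5.77)(0.423)² = 0.51621 kg m²; centre at d = 0.209 m, so the parallel axis theorem gives I = 0.51621 + (5.77)(0.209)² = 0.76825 kg m².
Total I = 1.8541 + 0.48964 + 0.19097 + 0.76825 = 3.303 kg m².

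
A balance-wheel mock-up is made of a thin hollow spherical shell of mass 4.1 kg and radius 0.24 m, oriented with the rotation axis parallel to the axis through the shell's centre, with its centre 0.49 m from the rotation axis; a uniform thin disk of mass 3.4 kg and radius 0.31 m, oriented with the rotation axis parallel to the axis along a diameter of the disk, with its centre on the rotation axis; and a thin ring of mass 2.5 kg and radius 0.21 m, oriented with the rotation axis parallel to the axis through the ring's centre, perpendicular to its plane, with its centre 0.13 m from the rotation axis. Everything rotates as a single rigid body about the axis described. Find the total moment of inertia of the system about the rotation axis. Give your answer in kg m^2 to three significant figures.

Spherical shell: I_cm = (2/3)MR² = (2/3)(4.1)(0.24)² = 0.15744 kg m^2; centre at d = 0.49 m, so the parallel axis theorem gives I = 0.15744 + (4.1)(0.49)² = 1.1418 kg m^2.
Thin disk: I_cm = (1/4)MR² = (1/4)(3.4)(0.31)² = 0.081685 kg m^2; axis through the centre, so I = 0.081685 kg m^2.
Thin ring: I_cm = MR² = (2.5)(0.21)² = 0.11025 kg m^2; centre at d = 0.13 m, so the parallel axis theorem gives I = 0.11025 + (2.5)(0.13)² = 0.1525 kg m^2.
Total I = 1.1418 + 0.081685 + 0.1525 = 1.376 kg m^2.

1.38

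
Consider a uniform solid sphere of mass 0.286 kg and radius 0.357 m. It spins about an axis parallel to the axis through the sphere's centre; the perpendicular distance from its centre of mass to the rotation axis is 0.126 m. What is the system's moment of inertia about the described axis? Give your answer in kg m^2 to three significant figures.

0.0191

I_cm = (2/5)MR² = (2/5)(0.286)(0.357)² = 0.01458 kg m^2; centre at d = 0.126 m, so the parallel axis theorem gives I = 0.01458 + (0.286)(0.126)² = 0.019121 kg m^2.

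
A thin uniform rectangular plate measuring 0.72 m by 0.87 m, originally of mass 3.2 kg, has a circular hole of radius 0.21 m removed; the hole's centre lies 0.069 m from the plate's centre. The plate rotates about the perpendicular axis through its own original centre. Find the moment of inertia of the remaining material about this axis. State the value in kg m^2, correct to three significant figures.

0.321

Unpierced body about its centre: I₀ = (1/12)M(a²+b²) = (1/12)(3.2)[(0.72)² + (0.87)²] = 0.34008 kg m^2.
The removed disk has mass m = M·πr²/(ab) = (3.2)·π(0.21)²/(0.72·0.87) = 0.70776 kg (same uniform areal density).
Its moment of inertia about the rotation axis (parallel-axis theorem): I_hole = (1/2)mr² + md² = (1/2)(0.70776)(0.21)² + (0.70776)(0.069)² = 0.018976 kg m^2.
Treating the hole as negative mass, I = I₀ − I_hole = 0.34008 − 0.018976 = 0.3211 kg m^2.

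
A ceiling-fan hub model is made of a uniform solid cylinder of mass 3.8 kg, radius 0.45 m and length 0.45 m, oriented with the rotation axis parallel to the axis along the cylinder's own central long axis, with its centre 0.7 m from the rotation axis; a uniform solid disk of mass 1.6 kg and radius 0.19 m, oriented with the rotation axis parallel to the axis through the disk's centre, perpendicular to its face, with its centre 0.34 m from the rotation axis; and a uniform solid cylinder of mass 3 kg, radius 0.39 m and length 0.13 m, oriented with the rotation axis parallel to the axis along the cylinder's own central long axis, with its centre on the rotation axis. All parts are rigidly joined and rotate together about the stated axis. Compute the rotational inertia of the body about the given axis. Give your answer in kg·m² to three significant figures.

Solid cylinder: I_cm = (1/2)MR² = (1/2)(3.8)(0.45)² = 0.38475 kg·m²; centre at d = 0.7 m, so I = I_cm + Md² gives I = 0.38475 + (3.8)(0.7)² = 2.2467 kg·m².
Solid disk: I_cm = (1/2)MR² = (1/2)(1.6)(0.19)² = 0.02888 kg·m²; centre at d = 0.34 m, so I = I_cm + Md² gives I = 0.02888 + (1.6)(0.34)² = 0.21384 kg·m².
Solid cylinder: I_cm = (1/2)MR² = (1/2)(3)(0.39)² = 0.22815 kg·m²; axis through the centre, so I = 0.22815 kg·m².
Total I = 2.2467 + 0.21384 + 0.22815 = 2.6887 kg·m².

2.69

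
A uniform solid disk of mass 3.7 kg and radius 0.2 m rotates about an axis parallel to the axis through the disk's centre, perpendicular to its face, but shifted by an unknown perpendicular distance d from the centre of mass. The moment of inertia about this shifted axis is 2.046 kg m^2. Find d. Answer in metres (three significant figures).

0.730

About the centre-of-mass axis, I_cm = (1/2)MR² = (1/2)(3.7)(0.2)² = 0.074 kg m^2.
Parallel axis theorem: I = I_cm + Md², so Md² = 2.046 − 0.074 = 1.972 kg m^2.
d = √(1.972 / 3.7) = 0.73005 m.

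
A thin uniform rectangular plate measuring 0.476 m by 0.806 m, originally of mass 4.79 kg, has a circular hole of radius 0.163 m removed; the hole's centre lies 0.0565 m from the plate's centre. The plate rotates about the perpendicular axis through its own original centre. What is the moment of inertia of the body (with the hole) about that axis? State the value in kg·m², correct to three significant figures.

0.333

Unpierced body about its centre: I₀ = (1/12)M(a²+b²) = (1/12)(4.79)[(0.476)² + (0.806)²] = 0.34975 kg·m².
The removed disk has mass m = M·πr²/(ab) = (4.79)·π(0.163)²/(0.476·0.806) = 1.0421 kg (same uniform areal density).
Its moment of inertia about the rotation axis (parallel-axis theorem): I_hole = (1/2)mr² + md² = (1/2)(1.0421)(0.163)² + (1.0421)(0.0565)² = 0.017171 kg·m².
Treating the hole as negative mass, I = I₀ − I_hole = 0.34975 − 0.017171 = 0.33258 kg·m².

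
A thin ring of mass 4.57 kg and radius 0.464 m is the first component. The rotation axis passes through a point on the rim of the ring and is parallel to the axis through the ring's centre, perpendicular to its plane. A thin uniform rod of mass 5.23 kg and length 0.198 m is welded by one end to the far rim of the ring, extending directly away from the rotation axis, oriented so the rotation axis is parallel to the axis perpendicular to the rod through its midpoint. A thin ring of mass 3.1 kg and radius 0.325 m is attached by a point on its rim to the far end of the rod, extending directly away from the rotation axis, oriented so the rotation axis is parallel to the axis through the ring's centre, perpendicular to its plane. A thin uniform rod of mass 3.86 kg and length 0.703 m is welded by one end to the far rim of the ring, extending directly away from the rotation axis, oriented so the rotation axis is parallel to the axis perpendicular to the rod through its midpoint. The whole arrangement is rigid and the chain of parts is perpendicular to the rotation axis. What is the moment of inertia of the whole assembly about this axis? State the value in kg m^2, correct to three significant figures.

Thin ring: I_cm = MR² = (4.57)(0.464)² = 0.9839 kg m^2; centre at d = 0.464 m, so I = I_cm + Md² gives I = 0.9839 + (4.57)(0.464)² = 1.9678 kg m^2.
Thin rod: I_cm = (1/12)ML² = (1/12)(5.23)(0.198)² = 0.017086 kg m^2; centre at d = 0.464 + 0.464 + 0.099 = 1.027 m, so I = I_cm + Md² gives I = 0.017086 + (5.23)(1.027)² = 5.5333 kg m^2.
Thin ring: I_cm = MR² = (3.1)(0.325)² = 0.32744 kg m^2; centre at d = 0.464 + 0.464 + 0.099 + 0.099 + 0.325 = 1.451 m, so I = I_cm + Md² gives I = 0.32744 + (3.1)(1.451)² = 6.8542 kg m^2.
Thin rod: I_cm = (1/12)ML² = (1/12)(3.86)(0.703)² = 0.15897 kg m^2; centre at d = 0.464 + 0.464 + 0.099 + 0.099 + 0.325 + 0.325 + 0.3515 = 2.1275 m, so I = I_cm + Md² gives I = 0.15897 + (3.86)(2.1275)² = 17.63 kg m^2.
Total I = 1.9678 + 5.5333 + 6.8542 + 17.63 = 31.986 kg m^2.

32.0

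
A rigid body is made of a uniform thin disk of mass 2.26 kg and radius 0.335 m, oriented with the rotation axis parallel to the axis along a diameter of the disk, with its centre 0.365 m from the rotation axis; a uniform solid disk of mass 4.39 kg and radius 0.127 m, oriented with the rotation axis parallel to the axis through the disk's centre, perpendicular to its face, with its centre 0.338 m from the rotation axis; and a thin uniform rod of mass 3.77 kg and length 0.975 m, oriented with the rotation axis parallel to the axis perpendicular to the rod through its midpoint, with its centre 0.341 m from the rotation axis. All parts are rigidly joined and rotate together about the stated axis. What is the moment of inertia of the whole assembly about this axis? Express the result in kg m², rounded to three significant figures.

Thin disk: I_cm = (1/4)MR² = (1/4)(2.26)(0.335)² = 0.063407 kg m²; centre at d = 0.365 m, so I = I_cm + Md² gives I = 0.063407 + (2.26)(0.365)² = 0.3645 kg m².
Solid disk: I_cm = (1/2)MR² = (1/2)(4.39)(0.127)² = 0.035403 kg m²; centre at d = 0.338 m, so I = I_cm + Md² gives I = 0.035403 + (4.39)(0.338)² = 0.53693 kg m².
Thin rod: I_cm = (1/12)ML² = (1/12)(3.77)(0.975)² = 0.29865 kg m²; centre at d = 0.341 m, so I = I_cm + Md² gives I = 0.29865 + (3.77)(0.341)² = 0.73703 kg m².
Total I = 0.3645 + 0.53693 + 0.73703 = 1.6385 kg m².

1.64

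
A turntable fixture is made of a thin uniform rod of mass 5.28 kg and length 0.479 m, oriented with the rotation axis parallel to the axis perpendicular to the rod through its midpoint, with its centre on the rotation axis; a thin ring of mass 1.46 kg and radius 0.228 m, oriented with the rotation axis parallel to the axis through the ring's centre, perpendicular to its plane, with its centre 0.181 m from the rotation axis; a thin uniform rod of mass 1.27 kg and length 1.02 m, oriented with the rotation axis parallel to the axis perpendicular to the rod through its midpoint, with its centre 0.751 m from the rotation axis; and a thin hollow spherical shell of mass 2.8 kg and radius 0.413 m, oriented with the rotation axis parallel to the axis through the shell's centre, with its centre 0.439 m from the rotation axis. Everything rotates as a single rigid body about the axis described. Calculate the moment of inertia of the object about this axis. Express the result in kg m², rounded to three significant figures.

1.91

Thin rod: I_cm = (1/12)ML² = (1/12)(5.28)(0.479)² = 0.10095 kg m²; axis through the centre, so I = 0.10095 kg m².
Thin ring: I_cm = MR² = (1.46)(0.228)² = 0.075897 kg m²; centre at d = 0.181 m, so I = I_cm + Md² gives I = 0.075897 + (1.46)(0.181)² = 0.12373 kg m².
Thin rod: I_cm = (1/12)ML² = (1/12)(1.27)(1.02)² = 0.11011 kg m²; centre at d = 0.751 m, so I = I_cm + Md² gives I = 0.11011 + (1.27)(0.751)² = 0.82639 kg m².
Spherical shell: I_cm = (2/3)MR² = (2/3)(2.8)(0.413)² = 0.3184 kg m²; centre at d = 0.439 m, so I = I_cm + Md² gives I = 0.3184 + (2.8)(0.439)² = 0.85801 kg m².
Total I = 0.10095 + 0.12373 + 0.82639 + 0.85801 = 1.9091 kg m².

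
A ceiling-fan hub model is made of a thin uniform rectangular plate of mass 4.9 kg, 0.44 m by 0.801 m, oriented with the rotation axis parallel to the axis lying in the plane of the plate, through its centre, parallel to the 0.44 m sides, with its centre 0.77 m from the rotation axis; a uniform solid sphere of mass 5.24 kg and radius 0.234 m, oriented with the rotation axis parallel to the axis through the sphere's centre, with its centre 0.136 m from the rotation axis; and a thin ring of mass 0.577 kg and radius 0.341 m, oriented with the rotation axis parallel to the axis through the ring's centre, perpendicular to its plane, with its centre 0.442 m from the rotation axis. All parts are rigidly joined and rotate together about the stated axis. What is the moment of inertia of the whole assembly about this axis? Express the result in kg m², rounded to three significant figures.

Rectangular plate: I_cm = (1/12)Mb² = (1/12)(4.9)(0.801)² = 0.26199 kg m²; centre at d = 0.77 m, so I = I_cm + Md² gives I = 0.26199 + (4.9)(0.77)² = 3.1672 kg m².
Solid sphere: I_cm = (2/5)MR² = (2/5)(5.24)(0.234)² = 0.11477 kg m²; centre at d = 0.136 m, so I = I_cm + Md² gives I = 0.11477 + (5.24)(0.136)² = 0.21169 kg m².
Thin ring: I_cm = MR² = (0.577)(0.341)² = 0.067094 kg m²; centre at d = 0.442 m, so I = I_cm + Md² gives I = 0.067094 + (0.577)(0.442)² = 0.17982 kg m².
Total I = 3.1672 + 0.21169 + 0.17982 = 3.5587 kg m².

3.56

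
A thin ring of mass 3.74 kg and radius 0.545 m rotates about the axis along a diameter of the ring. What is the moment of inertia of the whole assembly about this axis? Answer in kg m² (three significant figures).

0.555

I_cm = (1/2)MR² = (1/2)(3.74)(0.545)² = 0.55544 kg m²; axis through the centre, so I = 0.55544 kg m².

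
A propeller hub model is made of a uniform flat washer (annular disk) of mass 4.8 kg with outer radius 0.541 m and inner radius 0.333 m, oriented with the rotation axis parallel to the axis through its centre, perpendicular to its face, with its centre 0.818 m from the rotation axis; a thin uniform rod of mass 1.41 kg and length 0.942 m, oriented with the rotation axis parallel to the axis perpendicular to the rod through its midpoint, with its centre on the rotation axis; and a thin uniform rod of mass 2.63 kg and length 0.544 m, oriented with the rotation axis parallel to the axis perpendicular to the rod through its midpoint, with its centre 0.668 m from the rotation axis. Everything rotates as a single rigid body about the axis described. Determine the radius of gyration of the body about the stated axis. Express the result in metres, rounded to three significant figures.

Annular disk: I_cm = (1/2)M(R²+r²) = (1/2)(4.8)[(0.541)² + (0.333)²] = 0.96857 kg m²; centre at d = 0.818 m, so I = I_cm + Md² gives I = 0.96857 + (4.8)(0.818)² = 4.1804 kg m².
Thin rod: I_cm = (1/12)ML² = (1/12)(1.41)(0.942)² = 0.10427 kg m²; axis through the centre, so I = 0.10427 kg m².
Thin rod: I_cm = (1/12)ML² = (1/12)(2.63)(0.544)² = 0.064859 kg m²; centre at d = 0.668 m, so I = I_cm + Md² gives I = 0.064859 + (2.63)(0.668)² = 1.2384 kg m².
Total I = 5.5231 kg m²; total mass M = 8.84 kg.
k = √(I/M) = √(5.5231/8.84) = 0.79043 m.

0.790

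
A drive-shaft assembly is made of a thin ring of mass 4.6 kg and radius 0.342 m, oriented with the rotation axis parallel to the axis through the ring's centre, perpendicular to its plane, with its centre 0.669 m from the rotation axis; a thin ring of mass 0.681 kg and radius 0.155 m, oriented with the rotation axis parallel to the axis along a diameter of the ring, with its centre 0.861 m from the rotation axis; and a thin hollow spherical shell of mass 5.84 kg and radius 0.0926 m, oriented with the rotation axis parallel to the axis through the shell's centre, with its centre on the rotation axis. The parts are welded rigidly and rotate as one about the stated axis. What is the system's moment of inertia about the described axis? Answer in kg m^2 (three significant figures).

3.14

Thin ring: I_cm = MR² = (4.6)(0.342)² = 0.53803 kg m^2; centre at d = 0.669 m, so the parallel axis theorem gives I = 0.53803 + (4.6)(0.669)² = 2.5968 kg m^2.
Thin ring: I_cm = (1/2)MR² = (1/2)(0.681)(0.155)² = 0.0081805 kg m^2; centre at d = 0.861 m, so the parallel axis theorem gives I = 0.0081805 + (0.681)(0.861)² = 0.51302 kg m^2.
Spherical shell: I_cm = (2/3)MR² = (2/3)(5.84)(0.0926)² = 0.033384 kg m^2; axis through the centre, so I = 0.033384 kg m^2.
Total I = 2.5968 + 0.51302 + 0.033384 = 3.1432 kg m^2.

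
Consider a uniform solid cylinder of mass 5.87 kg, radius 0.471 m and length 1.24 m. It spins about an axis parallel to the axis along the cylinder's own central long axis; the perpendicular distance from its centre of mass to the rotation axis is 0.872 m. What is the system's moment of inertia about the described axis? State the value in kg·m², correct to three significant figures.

I_cm = (1/2)MR² = (1/2)(5.87)(0.471)² = 0.6511 kg·m²; centre at d = 0.872 m, so I = I_cm + Md² gives I = 0.6511 + (5.87)(0.872)² = 5.1146 kg·m².

5.11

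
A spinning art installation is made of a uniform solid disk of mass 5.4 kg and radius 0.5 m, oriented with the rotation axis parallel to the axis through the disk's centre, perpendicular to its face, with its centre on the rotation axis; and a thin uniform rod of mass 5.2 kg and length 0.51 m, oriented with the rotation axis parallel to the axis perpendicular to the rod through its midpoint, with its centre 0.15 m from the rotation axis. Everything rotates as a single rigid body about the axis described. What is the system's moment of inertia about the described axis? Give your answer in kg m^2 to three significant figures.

Solid disk: I_cm = (1/2)MR² = (1/2)(5.4)(0.5)² = 0.675 kg m^2; axis through the centre, so I = 0.675 kg m^2.
Thin rod: I_cm = (1/12)ML² = (1/12)(5.2)(0.51)² = 0.11271 kg m^2; centre at d = 0.15 m, so the parallel axis theorem gives I = 0.11271 + (5.2)(0.15)² = 0.22971 kg m^2.
Total I = 0.675 + 0.22971 = 0.90471 kg m^2.

0.905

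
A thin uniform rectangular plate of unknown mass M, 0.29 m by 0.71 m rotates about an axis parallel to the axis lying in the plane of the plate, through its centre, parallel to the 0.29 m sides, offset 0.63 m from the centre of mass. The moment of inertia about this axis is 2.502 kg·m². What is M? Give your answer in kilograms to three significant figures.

5.70

I = I_cm + Md² = (1/12)Mb² + Md² = M·[0.0833333·(0.71)² + (0.63)²] = M·0.43891.
So M = 2.502 / 0.43891 = 5.7005 kg.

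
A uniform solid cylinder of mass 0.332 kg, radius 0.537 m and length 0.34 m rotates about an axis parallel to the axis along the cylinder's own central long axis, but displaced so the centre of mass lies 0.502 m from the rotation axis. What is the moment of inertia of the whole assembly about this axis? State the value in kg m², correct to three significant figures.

0.132

I_cm = (1/2)MR² = (1/2)(0.332)(0.537)² = 0.047869 kg m²; centre at d = 0.502 m, so I = I_cm + Md² gives I = 0.047869 + (0.332)(0.502)² = 0.13153 kg m².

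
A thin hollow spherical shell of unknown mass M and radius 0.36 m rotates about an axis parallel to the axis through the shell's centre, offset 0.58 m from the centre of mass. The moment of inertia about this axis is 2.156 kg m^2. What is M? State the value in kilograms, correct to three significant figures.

5.10

I = I_cm + Md² = (2/3)MR² + Md² = M·[0.666667·(0.36)² + (0.58)²] = M·0.4228.
So M = 2.156 / 0.4228 = 5.0993 kg.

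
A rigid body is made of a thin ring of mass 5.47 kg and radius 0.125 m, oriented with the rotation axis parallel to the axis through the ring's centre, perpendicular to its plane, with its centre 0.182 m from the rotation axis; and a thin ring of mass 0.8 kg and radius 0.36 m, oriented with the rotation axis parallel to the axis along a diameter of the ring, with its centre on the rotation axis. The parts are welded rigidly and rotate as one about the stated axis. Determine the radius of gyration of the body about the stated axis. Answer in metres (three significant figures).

0.225

Thin ring: I_cm = MR² = (5.47)(0.125)² = 0.085469 kg·m²; centre at d = 0.182 m, so the parallel axis theorem gives I = 0.085469 + (5.47)(0.182)² = 0.26666 kg·m².
Thin ring: I_cm = (1/2)MR² = (1/2)(0.8)(0.36)² = 0.05184 kg·m²; axis through the centre, so I = 0.05184 kg·m².
Total I = 0.3185 kg·m²; total mass M = 6.27 kg.
k = √(I/M) = √(0.3185/6.27) = 0.22538 m.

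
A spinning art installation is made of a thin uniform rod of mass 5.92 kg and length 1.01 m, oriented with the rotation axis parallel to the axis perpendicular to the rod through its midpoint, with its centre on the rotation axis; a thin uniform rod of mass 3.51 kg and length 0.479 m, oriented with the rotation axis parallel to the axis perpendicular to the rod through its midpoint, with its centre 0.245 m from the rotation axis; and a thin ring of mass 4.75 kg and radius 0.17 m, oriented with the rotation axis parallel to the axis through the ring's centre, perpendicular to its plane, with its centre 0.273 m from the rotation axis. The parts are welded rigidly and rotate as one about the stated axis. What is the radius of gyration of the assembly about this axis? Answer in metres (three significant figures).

0.300

Thin rod: I_cm = (1/12)ML² = (1/12)(5.92)(1.01)² = 0.50325 kg·m²; axis through the centre, so I = 0.50325 kg·m².
Thin rod: I_cm = (1/12)ML² = (1/12)(3.51)(0.479)² = 0.067111 kg·m²; centre at d = 0.245 m, so the parallel axis theorem gives I = 0.067111 + (3.51)(0.245)² = 0.2778 kg·m².
Thin ring: I_cm = MR² = (4.75)(0.17)² = 0.13728 kg·m²; centre at d = 0.273 m, so the parallel axis theorem gives I = 0.13728 + (4.75)(0.273)² = 0.49129 kg·m².
Total I = 1.2723 kg·m²; total mass M = 14.18 kg.
k = √(I/M) = √(1.2723/14.18) = 0.29955 m.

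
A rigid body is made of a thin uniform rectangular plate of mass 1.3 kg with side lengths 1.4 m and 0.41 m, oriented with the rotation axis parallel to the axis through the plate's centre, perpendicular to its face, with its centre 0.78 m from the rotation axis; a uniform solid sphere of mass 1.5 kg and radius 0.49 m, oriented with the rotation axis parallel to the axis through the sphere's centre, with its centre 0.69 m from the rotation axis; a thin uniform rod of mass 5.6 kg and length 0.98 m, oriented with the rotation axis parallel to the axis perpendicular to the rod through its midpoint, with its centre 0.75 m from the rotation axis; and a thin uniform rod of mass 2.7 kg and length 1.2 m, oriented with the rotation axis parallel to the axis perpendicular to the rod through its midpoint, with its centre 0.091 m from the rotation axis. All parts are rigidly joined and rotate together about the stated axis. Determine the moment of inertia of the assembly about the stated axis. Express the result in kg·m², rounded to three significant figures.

Rectangular plate: I_cm = (1/12)M(a²+b²) = (1/12)(1.3)[(1.4)² + (0.41)²] = 0.23054 kg·m²; centre at d = 0.78 m, so I = I_cm + Md² gives I = 0.23054 + (1.3)(0.78)² = 1.0215 kg·m².
Solid sphere: I_cm = (2/5)MR² = (2/5)(1.5)(0.49)² = 0.14406 kg·m²; centre at d = 0.69 m, so I = I_cm + Md² gives I = 0.14406 + (1.5)(0.69)² = 0.85821 kg·m².
Thin rod: I_cm = (1/12)ML² = (1/12)(5.6)(0.98)² = 0.44819 kg·m²; centre at d = 0.75 m, so I = I_cm + Md² gives I = 0.44819 + (5.6)(0.75)² = 3.5982 kg·m².
Thin rod: I_cm = (1/12)ML² = (1/12)(2.7)(1.2)² = 0.324 kg·m²; centre at d = 0.091 m, so I = I_cm + Md² gives I = 0.324 + (2.7)(0.091)² = 0.34636 kg·m².
Total I = 1.0215 + 0.85821 + 3.5982 + 0.34636 = 5.8242 kg·m².

5.82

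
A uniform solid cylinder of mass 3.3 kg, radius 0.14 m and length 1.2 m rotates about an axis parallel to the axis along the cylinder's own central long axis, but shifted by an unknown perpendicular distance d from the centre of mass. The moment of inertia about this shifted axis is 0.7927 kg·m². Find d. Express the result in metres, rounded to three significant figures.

About the centre-of-mass axis, I_cm = (1/2)MR² = (1/2)(3.3)(0.14)² = 0.03234 kg·m².
Parallel axis theorem: I = I_cm + Md², so Md² = 0.7927 − 0.03234 = 0.76036 kg·m².
d = √(0.76036 / 3.3) = 0.48001 m.

0.480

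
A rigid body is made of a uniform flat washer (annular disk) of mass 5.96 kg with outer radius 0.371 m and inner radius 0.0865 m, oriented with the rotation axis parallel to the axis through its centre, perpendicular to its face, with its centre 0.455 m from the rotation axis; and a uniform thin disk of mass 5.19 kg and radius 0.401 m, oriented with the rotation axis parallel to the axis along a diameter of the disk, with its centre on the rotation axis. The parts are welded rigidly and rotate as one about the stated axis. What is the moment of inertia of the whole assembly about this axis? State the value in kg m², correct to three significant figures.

1.87

Annular disk: I_cm = (1/2)M(R²+r²) = (1/2)(5.96)[(0.371)² + (0.0865)²] = 0.43247 kg m²; centre at d = 0.455 m, so I = I_cm + Md² gives I = 0.43247 + (5.96)(0.455)² = 1.6663 kg m².
Thin disk: I_cm = (1/4)MR² = (1/4)(5.19)(0.401)² = 0.20864 kg m²; axis through the centre, so I = 0.20864 kg m².
Total I = 1.6663 + 0.20864 = 1.875 kg m².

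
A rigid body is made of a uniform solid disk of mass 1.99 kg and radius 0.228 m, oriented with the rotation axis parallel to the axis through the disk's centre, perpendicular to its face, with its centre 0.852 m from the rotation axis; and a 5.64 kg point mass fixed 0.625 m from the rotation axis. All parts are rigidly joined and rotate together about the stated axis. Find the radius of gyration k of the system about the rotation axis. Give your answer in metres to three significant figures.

Solid disk: I_cm = (1/2)MR² = (1/2)(1.99)(0.228)² = 0.051724 kg m^2; centre at d = 0.852 m, so the parallel axis theorem gives I = 0.051724 + (1.99)(0.852)² = 1.4963 kg m^2.
Point mass: I_cm = 0; centre at d = 0.625 m, so the parallel axis theorem gives I = 0 + (5.64)(0.625)² = 2.2031 kg m^2.
Total I = 3.6994 kg m^2; total mass M = 7.63 kg.
k = √(I/M) = √(3.6994/7.63) = 0.69631 m.

0.696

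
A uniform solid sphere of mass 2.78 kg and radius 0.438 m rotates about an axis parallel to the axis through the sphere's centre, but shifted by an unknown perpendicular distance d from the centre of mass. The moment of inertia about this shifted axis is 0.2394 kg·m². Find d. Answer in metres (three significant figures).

0.0968

About the centre-of-mass axis, I_cm = (2/5)MR² = (2/5)(2.78)(0.438)² = 0.21333 kg·m².
Parallel axis theorem: I = I_cm + Md², so Md² = 0.2394 − 0.21333 = 0.026069 kg·m².
d = √(0.026069 / 2.78) = 0.096838 m.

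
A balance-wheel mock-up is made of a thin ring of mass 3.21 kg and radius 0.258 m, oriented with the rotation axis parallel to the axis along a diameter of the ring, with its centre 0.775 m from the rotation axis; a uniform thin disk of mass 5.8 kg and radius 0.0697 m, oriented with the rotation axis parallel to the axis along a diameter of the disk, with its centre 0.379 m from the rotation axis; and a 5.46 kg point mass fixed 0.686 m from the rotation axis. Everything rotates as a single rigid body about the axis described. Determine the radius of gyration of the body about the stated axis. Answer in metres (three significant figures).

Thin ring: I_cm = (1/2)MR² = (1/2)(3.21)(0.258)² = 0.10684 kg m^2; centre at d = 0.775 m, so the parallel axis theorem gives I = 0.10684 + (3.21)(0.775)² = 2.0348 kg m^2.
Thin disk: I_cm = (1/4)MR² = (1/4)(5.8)(0.0697)² = 0.0070442 kg m^2; centre at d = 0.379 m, so the parallel axis theorem gives I = 0.0070442 + (5.8)(0.379)² = 0.84016 kg m^2.
Point mass: I_cm = 0; centre at d = 0.686 m, so the parallel axis theorem gives I = 0 + (5.46)(0.686)² = 2.5695 kg m^2.
Total I = 5.4445 kg m^2; total mass M = 14.47 kg.
k = √(I/M) = √(5.4445/14.47) = 0.6134 m.

0.613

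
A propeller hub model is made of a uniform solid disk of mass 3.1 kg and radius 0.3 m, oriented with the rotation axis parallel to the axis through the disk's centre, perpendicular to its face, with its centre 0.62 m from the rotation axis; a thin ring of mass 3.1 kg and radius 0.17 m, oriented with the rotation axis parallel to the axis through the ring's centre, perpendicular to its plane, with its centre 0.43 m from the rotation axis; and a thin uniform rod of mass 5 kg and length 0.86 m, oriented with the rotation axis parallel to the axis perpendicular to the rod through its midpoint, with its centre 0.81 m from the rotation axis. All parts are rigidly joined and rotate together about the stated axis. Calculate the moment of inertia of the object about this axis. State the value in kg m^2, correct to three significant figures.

5.58

Solid disk: I_cm = (1/2)MR² = (1/2)(3.1)(0.3)² = 0.1395 kg m^2; centre at d = 0.62 m, so I = I_cm + Md² gives I = 0.1395 + (3.1)(0.62)² = 1.3311 kg m^2.
Thin ring: I_cm = MR² = (3.1)(0.17)² = 0.08959 kg m^2; centre at d = 0.43 m, so I = I_cm + Md² gives I = 0.08959 + (3.1)(0.43)² = 0.66278 kg m^2.
Thin rod: I_cm = (1/12)ML² = (1/12)(5)(0.86)² = 0.30817 kg m^2; centre at d = 0.81 m, so I = I_cm + Md² gives I = 0.30817 + (5)(0.81)² = 3.5887 kg m^2.
Total I = 1.3311 + 0.66278 + 3.5887 = 5.5826 kg m^2.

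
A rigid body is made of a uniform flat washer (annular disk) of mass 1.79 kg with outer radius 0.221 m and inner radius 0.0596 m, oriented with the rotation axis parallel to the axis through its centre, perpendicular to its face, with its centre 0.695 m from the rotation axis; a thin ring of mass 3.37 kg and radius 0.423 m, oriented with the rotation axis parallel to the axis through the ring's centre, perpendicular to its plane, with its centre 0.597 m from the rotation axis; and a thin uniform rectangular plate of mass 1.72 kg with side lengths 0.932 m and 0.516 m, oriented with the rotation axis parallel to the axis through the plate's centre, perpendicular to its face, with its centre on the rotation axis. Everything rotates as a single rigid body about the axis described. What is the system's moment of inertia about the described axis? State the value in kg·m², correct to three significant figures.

2.88

Annular disk: I_cm = (1/2)M(R²+r²) = (1/2)(1.79)[(0.221)² + (0.0596)²] = 0.046892 kg·m²; centre at d = 0.695 m, so I = I_cm + Md² gives I = 0.046892 + (1.79)(0.695)² = 0.91151 kg·m².
Thin ring: I_cm = MR² = (3.37)(0.423)² = 0.60299 kg·m²; centre at d = 0.597 m, so I = I_cm + Md² gives I = 0.60299 + (3.37)(0.597)² = 1.8041 kg·m².
Rectangular plate: I_cm = (1/12)M(a²+b²) = (1/12)(1.72)[(0.932)² + (0.516)²] = 0.16267 kg·m²; axis through the centre, so I = 0.16267 kg·m².
Total I = 0.91151 + 1.8041 + 0.16267 = 2.8783 kg·m².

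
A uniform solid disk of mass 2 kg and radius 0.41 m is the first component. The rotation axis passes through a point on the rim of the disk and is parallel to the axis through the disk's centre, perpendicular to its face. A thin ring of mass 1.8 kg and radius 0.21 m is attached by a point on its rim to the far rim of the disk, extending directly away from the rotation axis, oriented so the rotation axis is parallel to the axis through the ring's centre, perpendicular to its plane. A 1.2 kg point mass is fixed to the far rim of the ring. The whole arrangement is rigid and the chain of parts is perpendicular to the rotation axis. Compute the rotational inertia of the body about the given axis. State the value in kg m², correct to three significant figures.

4.34

Solid disk: I_cm = (1/2)MR² = (1/2)(2)(0.41)² = 0.1681 kg m²; centre at d = 0.41 m, so the parallel axis theorem gives I = 0.1681 + (2)(0.41)² = 0.5043 kg m².
Thin ring: I_cm = MR² = (1.8)(0.21)² = 0.07938 kg m²; centre at d = 0.41 + 0.41 + 0.21 = 1.03 m, so the parallel axis theorem gives I = 0.07938 + (1.8)(1.03)² = 1.989 kg m².
Point mass: I_cm = 0; centre at d = 0.41 + 0.41 + 0.21 + 0.21 = 1.24 m, so the parallel axis theorem gives I = 0 + (1.2)(1.24)² = 1.8451 kg m².
Total I = 0.5043 + 1.989 + 1.8451 = 4.3384 kg m².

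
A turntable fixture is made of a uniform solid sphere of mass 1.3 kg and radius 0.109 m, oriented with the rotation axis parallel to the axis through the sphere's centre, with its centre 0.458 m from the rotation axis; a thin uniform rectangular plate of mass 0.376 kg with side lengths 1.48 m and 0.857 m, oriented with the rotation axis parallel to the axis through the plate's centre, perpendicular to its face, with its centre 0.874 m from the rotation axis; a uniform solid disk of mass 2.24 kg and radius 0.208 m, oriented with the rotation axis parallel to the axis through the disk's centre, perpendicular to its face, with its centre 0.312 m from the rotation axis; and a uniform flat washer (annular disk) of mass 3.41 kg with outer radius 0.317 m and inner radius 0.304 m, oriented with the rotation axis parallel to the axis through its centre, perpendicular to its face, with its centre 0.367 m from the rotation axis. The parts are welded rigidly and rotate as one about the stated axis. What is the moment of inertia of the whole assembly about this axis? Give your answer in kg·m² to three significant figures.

Solid sphere: I_cm = (2/5)MR² = (2/5)(1.3)(0.109)² = 0.0061781 kg·m²; centre at d = 0.458 m, so the parallel axis theorem gives I = 0.0061781 + (1.3)(0.458)² = 0.27887 kg·m².
Rectangular plate: I_cm = (1/12)M(a²+b²) = (1/12)(0.376)[(1.48)² + (0.857)²] = 0.091645 kg·m²; centre at d = 0.874 m, so the parallel axis theorem gives I = 0.091645 + (0.376)(0.874)² = 0.37886 kg·m².
Solid disk: I_cm = (1/2)MR² = (1/2)(2.24)(0.208)² = 0.048456 kg·m²; centre at d = 0.312 m, so the parallel axis theorem gives I = 0.048456 + (2.24)(0.312)² = 0.26651 kg·m².
Annular disk: I_cm = (1/2)M(R²+r²) = (1/2)(3.41)[(0.317)² + (0.304)²] = 0.3289 kg·m²; centre at d = 0.367 m, so the parallel axis theorem gives I = 0.3289 + (3.41)(0.367)² = 0.78819 kg·m².
Total I = 0.27887 + 0.37886 + 0.26651 + 0.78819 = 1.7124 kg·m².

1.71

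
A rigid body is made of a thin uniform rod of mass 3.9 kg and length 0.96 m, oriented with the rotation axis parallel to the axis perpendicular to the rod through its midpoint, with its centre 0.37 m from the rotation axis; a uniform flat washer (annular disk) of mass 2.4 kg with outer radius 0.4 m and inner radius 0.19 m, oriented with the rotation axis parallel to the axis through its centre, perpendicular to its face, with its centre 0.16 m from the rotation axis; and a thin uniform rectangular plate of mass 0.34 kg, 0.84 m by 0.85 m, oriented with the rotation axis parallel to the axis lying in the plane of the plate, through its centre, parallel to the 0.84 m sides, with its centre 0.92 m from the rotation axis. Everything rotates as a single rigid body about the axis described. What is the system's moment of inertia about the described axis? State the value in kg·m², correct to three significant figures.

Thin rod: I_cm = (1/12)ML² = (1/12)(3.9)(0.96)² = 0.29952 kg·m²; centre at d = 0.37 m, so the parallel axis theorem gives I = 0.29952 + (3.9)(0.37)² = 0.83343 kg·m².
Annular disk: I_cm = (1/2)M(R²+r²) = (1/2)(2.4)[(0.4)² + (0.19)²] = 0.23532 kg·m²; centre at d = 0.16 m, so the parallel axis theorem gives I = 0.23532 + (2.4)(0.16)² = 0.29676 kg·m².
Rectangular plate: I_cm = (1/12)Mb² = (1/12)(0.34)(0.85)² = 0.020471 kg·m²; centre at d = 0.92 m, so the parallel axis theorem gives I = 0.020471 + (0.34)(0.92)² = 0.30825 kg·m².
Total I = 0.83343 + 0.29676 + 0.30825 = 1.4384 kg·m².

1.44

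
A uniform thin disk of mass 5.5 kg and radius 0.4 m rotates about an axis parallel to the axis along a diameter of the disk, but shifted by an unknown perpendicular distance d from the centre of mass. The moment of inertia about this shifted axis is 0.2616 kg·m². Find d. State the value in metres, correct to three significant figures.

0.0870

About the centre-of-mass axis, I_cm = (1/4)MR² = (1/4)(5.5)(0.4)² = 0.22 kg·m².
Parallel axis theorem: I = I_cm + Md², so Md² = 0.2616 − 0.22 = 0.0416 kg·m².
d = √(0.0416 / 5.5) = 0.086969 m.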